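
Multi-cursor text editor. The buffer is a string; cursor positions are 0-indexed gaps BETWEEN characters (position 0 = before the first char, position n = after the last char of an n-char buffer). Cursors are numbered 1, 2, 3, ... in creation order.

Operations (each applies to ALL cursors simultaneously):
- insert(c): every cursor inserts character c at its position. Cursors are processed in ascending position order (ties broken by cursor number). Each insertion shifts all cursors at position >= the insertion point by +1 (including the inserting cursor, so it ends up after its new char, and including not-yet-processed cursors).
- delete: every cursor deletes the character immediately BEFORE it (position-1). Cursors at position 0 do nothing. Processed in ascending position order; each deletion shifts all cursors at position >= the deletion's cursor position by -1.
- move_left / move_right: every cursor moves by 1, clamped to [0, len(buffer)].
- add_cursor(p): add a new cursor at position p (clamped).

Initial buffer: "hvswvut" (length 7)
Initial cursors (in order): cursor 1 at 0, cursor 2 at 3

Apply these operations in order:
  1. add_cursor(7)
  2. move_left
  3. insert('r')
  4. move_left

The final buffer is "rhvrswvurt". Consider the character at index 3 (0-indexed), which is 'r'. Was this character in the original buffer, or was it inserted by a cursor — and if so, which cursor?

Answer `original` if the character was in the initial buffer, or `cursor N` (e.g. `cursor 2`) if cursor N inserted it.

Answer: cursor 2

Derivation:
After op 1 (add_cursor(7)): buffer="hvswvut" (len 7), cursors c1@0 c2@3 c3@7, authorship .......
After op 2 (move_left): buffer="hvswvut" (len 7), cursors c1@0 c2@2 c3@6, authorship .......
After op 3 (insert('r')): buffer="rhvrswvurt" (len 10), cursors c1@1 c2@4 c3@9, authorship 1..2....3.
After op 4 (move_left): buffer="rhvrswvurt" (len 10), cursors c1@0 c2@3 c3@8, authorship 1..2....3.
Authorship (.=original, N=cursor N): 1 . . 2 . . . . 3 .
Index 3: author = 2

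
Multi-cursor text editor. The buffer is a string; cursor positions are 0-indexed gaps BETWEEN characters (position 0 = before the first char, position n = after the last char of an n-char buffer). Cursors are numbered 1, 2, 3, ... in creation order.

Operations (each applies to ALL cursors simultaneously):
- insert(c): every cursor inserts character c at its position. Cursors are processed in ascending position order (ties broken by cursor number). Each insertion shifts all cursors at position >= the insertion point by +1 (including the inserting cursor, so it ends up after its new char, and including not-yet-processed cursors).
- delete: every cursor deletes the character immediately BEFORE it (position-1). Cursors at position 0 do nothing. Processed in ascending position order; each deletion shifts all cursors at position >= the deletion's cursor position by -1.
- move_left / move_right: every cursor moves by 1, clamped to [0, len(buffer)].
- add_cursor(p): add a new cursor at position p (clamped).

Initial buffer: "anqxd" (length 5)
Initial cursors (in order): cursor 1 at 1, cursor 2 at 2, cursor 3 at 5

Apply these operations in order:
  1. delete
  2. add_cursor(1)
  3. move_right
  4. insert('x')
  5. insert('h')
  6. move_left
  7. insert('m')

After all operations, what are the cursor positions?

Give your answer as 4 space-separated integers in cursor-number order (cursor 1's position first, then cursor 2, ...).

Answer: 6 6 13 13

Derivation:
After op 1 (delete): buffer="qx" (len 2), cursors c1@0 c2@0 c3@2, authorship ..
After op 2 (add_cursor(1)): buffer="qx" (len 2), cursors c1@0 c2@0 c4@1 c3@2, authorship ..
After op 3 (move_right): buffer="qx" (len 2), cursors c1@1 c2@1 c3@2 c4@2, authorship ..
After op 4 (insert('x')): buffer="qxxxxx" (len 6), cursors c1@3 c2@3 c3@6 c4@6, authorship .12.34
After op 5 (insert('h')): buffer="qxxhhxxxhh" (len 10), cursors c1@5 c2@5 c3@10 c4@10, authorship .1212.3434
After op 6 (move_left): buffer="qxxhhxxxhh" (len 10), cursors c1@4 c2@4 c3@9 c4@9, authorship .1212.3434
After op 7 (insert('m')): buffer="qxxhmmhxxxhmmh" (len 14), cursors c1@6 c2@6 c3@13 c4@13, authorship .121122.343344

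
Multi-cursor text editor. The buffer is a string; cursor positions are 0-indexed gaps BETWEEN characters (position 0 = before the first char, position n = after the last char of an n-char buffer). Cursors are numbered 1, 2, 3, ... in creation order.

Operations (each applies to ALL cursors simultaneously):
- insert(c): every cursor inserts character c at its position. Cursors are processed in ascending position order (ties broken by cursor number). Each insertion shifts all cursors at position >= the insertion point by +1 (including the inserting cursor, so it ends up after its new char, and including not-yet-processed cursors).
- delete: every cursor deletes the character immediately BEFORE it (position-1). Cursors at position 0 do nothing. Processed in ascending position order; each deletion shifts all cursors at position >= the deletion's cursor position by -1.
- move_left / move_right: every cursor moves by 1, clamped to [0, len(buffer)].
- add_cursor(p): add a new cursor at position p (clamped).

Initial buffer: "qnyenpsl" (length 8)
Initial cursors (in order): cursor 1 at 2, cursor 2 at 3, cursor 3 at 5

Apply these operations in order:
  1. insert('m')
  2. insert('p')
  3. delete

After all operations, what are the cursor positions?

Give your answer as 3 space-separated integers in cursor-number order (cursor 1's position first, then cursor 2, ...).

After op 1 (insert('m')): buffer="qnmymenmpsl" (len 11), cursors c1@3 c2@5 c3@8, authorship ..1.2..3...
After op 2 (insert('p')): buffer="qnmpympenmppsl" (len 14), cursors c1@4 c2@7 c3@11, authorship ..11.22..33...
After op 3 (delete): buffer="qnmymenmpsl" (len 11), cursors c1@3 c2@5 c3@8, authorship ..1.2..3...

Answer: 3 5 8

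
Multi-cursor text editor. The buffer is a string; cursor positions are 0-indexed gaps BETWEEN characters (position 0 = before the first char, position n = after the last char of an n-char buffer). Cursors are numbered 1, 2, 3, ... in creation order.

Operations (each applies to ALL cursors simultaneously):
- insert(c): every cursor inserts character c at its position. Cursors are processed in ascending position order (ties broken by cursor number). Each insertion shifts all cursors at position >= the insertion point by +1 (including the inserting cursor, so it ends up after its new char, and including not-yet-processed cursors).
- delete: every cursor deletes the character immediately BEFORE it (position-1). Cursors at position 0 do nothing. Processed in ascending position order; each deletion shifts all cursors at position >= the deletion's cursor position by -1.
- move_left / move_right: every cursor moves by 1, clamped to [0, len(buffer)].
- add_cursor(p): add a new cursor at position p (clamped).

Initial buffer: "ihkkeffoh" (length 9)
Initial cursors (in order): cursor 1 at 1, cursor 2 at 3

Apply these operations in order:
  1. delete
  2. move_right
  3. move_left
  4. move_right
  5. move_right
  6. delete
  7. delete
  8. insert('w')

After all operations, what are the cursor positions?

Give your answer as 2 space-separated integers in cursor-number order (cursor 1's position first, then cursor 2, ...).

After op 1 (delete): buffer="hkeffoh" (len 7), cursors c1@0 c2@1, authorship .......
After op 2 (move_right): buffer="hkeffoh" (len 7), cursors c1@1 c2@2, authorship .......
After op 3 (move_left): buffer="hkeffoh" (len 7), cursors c1@0 c2@1, authorship .......
After op 4 (move_right): buffer="hkeffoh" (len 7), cursors c1@1 c2@2, authorship .......
After op 5 (move_right): buffer="hkeffoh" (len 7), cursors c1@2 c2@3, authorship .......
After op 6 (delete): buffer="hffoh" (len 5), cursors c1@1 c2@1, authorship .....
After op 7 (delete): buffer="ffoh" (len 4), cursors c1@0 c2@0, authorship ....
After op 8 (insert('w')): buffer="wwffoh" (len 6), cursors c1@2 c2@2, authorship 12....

Answer: 2 2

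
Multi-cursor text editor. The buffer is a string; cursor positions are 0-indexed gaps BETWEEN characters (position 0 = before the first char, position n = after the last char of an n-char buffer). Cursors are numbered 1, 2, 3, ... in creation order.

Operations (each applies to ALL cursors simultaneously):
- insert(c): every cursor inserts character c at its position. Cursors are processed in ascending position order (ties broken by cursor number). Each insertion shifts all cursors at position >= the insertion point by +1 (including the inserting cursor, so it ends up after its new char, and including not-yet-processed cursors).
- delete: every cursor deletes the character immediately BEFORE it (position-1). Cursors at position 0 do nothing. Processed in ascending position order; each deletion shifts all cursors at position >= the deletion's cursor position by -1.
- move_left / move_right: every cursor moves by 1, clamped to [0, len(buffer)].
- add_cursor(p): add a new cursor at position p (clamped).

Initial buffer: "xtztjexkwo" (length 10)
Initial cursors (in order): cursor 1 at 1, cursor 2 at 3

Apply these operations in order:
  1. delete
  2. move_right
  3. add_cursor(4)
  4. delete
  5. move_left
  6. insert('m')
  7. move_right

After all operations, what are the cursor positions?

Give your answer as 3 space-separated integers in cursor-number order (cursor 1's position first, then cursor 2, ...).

After op 1 (delete): buffer="ttjexkwo" (len 8), cursors c1@0 c2@1, authorship ........
After op 2 (move_right): buffer="ttjexkwo" (len 8), cursors c1@1 c2@2, authorship ........
After op 3 (add_cursor(4)): buffer="ttjexkwo" (len 8), cursors c1@1 c2@2 c3@4, authorship ........
After op 4 (delete): buffer="jxkwo" (len 5), cursors c1@0 c2@0 c3@1, authorship .....
After op 5 (move_left): buffer="jxkwo" (len 5), cursors c1@0 c2@0 c3@0, authorship .....
After op 6 (insert('m')): buffer="mmmjxkwo" (len 8), cursors c1@3 c2@3 c3@3, authorship 123.....
After op 7 (move_right): buffer="mmmjxkwo" (len 8), cursors c1@4 c2@4 c3@4, authorship 123.....

Answer: 4 4 4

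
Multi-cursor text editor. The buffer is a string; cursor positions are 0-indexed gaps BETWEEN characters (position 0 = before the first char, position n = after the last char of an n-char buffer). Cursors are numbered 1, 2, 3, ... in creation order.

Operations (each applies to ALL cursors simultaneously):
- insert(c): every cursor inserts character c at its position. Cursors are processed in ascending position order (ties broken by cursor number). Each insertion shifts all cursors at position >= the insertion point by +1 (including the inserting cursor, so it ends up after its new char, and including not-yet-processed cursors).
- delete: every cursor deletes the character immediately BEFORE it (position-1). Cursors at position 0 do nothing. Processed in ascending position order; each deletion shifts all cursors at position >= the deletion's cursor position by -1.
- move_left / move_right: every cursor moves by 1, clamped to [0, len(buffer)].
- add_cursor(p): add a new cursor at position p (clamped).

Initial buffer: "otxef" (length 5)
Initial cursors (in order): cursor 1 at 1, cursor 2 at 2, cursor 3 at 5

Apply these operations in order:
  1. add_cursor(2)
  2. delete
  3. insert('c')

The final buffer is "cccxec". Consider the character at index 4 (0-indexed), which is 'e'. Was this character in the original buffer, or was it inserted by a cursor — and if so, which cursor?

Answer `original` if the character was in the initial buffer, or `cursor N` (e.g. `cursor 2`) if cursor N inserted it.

Answer: original

Derivation:
After op 1 (add_cursor(2)): buffer="otxef" (len 5), cursors c1@1 c2@2 c4@2 c3@5, authorship .....
After op 2 (delete): buffer="xe" (len 2), cursors c1@0 c2@0 c4@0 c3@2, authorship ..
After op 3 (insert('c')): buffer="cccxec" (len 6), cursors c1@3 c2@3 c4@3 c3@6, authorship 124..3
Authorship (.=original, N=cursor N): 1 2 4 . . 3
Index 4: author = original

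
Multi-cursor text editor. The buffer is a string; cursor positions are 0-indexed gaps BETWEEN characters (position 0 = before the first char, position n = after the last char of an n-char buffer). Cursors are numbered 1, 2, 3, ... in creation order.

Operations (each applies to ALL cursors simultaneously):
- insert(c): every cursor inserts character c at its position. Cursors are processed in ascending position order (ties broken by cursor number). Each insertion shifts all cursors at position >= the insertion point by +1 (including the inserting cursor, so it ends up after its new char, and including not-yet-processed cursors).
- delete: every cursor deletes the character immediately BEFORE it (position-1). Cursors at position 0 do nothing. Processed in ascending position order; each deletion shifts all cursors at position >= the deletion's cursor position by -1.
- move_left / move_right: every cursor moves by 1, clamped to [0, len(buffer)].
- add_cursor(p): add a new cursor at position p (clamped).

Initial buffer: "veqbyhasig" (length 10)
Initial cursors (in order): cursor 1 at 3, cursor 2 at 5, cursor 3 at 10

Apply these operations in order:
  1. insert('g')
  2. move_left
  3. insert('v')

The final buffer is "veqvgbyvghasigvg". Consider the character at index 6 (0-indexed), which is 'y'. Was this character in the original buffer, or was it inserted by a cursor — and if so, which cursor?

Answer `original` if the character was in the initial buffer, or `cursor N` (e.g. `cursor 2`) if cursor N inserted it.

After op 1 (insert('g')): buffer="veqgbyghasigg" (len 13), cursors c1@4 c2@7 c3@13, authorship ...1..2.....3
After op 2 (move_left): buffer="veqgbyghasigg" (len 13), cursors c1@3 c2@6 c3@12, authorship ...1..2.....3
After op 3 (insert('v')): buffer="veqvgbyvghasigvg" (len 16), cursors c1@4 c2@8 c3@15, authorship ...11..22.....33
Authorship (.=original, N=cursor N): . . . 1 1 . . 2 2 . . . . . 3 3
Index 6: author = original

Answer: original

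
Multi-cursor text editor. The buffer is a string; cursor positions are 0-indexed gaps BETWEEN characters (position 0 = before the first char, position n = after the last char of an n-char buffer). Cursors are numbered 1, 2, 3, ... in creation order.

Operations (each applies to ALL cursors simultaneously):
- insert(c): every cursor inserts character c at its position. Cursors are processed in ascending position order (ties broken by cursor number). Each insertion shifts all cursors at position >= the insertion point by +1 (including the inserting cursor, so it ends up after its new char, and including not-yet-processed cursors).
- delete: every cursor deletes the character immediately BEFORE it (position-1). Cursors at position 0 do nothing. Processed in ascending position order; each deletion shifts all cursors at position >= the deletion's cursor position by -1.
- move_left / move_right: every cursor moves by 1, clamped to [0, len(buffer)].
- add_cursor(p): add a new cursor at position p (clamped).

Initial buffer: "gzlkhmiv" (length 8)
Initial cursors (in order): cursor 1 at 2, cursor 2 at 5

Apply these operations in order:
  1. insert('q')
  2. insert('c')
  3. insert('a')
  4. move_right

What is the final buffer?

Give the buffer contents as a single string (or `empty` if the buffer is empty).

Answer: gzqcalkhqcamiv

Derivation:
After op 1 (insert('q')): buffer="gzqlkhqmiv" (len 10), cursors c1@3 c2@7, authorship ..1...2...
After op 2 (insert('c')): buffer="gzqclkhqcmiv" (len 12), cursors c1@4 c2@9, authorship ..11...22...
After op 3 (insert('a')): buffer="gzqcalkhqcamiv" (len 14), cursors c1@5 c2@11, authorship ..111...222...
After op 4 (move_right): buffer="gzqcalkhqcamiv" (len 14), cursors c1@6 c2@12, authorship ..111...222...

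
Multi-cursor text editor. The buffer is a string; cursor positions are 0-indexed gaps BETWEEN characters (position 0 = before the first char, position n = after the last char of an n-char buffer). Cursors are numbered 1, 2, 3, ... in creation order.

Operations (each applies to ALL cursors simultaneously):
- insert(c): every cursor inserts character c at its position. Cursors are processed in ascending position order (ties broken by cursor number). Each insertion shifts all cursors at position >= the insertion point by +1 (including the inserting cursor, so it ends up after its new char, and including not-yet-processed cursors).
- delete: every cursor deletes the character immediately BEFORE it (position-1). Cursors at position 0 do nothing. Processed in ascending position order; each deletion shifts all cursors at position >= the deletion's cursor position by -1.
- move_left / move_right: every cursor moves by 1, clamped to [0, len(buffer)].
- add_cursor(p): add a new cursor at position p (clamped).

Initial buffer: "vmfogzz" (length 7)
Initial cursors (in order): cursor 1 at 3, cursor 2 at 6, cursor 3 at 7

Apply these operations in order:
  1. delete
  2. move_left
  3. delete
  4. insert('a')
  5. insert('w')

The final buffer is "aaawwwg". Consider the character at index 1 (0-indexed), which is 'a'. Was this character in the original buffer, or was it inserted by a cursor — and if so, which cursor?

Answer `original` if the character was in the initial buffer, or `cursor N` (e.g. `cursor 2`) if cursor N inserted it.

After op 1 (delete): buffer="vmog" (len 4), cursors c1@2 c2@4 c3@4, authorship ....
After op 2 (move_left): buffer="vmog" (len 4), cursors c1@1 c2@3 c3@3, authorship ....
After op 3 (delete): buffer="g" (len 1), cursors c1@0 c2@0 c3@0, authorship .
After op 4 (insert('a')): buffer="aaag" (len 4), cursors c1@3 c2@3 c3@3, authorship 123.
After op 5 (insert('w')): buffer="aaawwwg" (len 7), cursors c1@6 c2@6 c3@6, authorship 123123.
Authorship (.=original, N=cursor N): 1 2 3 1 2 3 .
Index 1: author = 2

Answer: cursor 2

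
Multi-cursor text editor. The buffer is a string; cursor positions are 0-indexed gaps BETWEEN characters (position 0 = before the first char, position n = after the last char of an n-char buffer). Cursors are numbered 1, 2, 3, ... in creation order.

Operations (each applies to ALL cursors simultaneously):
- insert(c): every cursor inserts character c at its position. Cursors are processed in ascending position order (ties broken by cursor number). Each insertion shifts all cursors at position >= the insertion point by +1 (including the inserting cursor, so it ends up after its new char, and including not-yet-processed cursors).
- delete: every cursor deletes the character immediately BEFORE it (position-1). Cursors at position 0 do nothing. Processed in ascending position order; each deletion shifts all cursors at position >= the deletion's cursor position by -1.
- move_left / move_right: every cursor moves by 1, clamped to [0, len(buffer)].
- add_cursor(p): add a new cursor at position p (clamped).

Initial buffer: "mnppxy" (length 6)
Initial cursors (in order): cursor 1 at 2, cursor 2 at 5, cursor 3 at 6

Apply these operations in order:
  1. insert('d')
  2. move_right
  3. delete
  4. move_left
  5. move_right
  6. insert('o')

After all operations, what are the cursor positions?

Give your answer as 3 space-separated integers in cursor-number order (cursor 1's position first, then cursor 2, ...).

After op 1 (insert('d')): buffer="mndppxdyd" (len 9), cursors c1@3 c2@7 c3@9, authorship ..1...2.3
After op 2 (move_right): buffer="mndppxdyd" (len 9), cursors c1@4 c2@8 c3@9, authorship ..1...2.3
After op 3 (delete): buffer="mndpxd" (len 6), cursors c1@3 c2@6 c3@6, authorship ..1..2
After op 4 (move_left): buffer="mndpxd" (len 6), cursors c1@2 c2@5 c3@5, authorship ..1..2
After op 5 (move_right): buffer="mndpxd" (len 6), cursors c1@3 c2@6 c3@6, authorship ..1..2
After op 6 (insert('o')): buffer="mndopxdoo" (len 9), cursors c1@4 c2@9 c3@9, authorship ..11..223

Answer: 4 9 9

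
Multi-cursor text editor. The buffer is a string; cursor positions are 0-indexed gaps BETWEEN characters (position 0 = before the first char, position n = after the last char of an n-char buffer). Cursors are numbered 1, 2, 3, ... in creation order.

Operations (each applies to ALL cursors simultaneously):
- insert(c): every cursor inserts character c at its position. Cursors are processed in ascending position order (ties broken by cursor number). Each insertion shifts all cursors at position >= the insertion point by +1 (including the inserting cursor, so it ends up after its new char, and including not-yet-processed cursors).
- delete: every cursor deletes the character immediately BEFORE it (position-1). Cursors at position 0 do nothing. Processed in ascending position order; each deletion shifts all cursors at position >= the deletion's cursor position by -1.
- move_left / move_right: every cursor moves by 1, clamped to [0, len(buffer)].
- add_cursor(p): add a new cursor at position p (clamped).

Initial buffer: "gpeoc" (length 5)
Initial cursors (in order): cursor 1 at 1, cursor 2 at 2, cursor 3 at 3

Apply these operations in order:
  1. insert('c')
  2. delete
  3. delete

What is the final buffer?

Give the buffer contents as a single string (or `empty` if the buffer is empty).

After op 1 (insert('c')): buffer="gcpcecoc" (len 8), cursors c1@2 c2@4 c3@6, authorship .1.2.3..
After op 2 (delete): buffer="gpeoc" (len 5), cursors c1@1 c2@2 c3@3, authorship .....
After op 3 (delete): buffer="oc" (len 2), cursors c1@0 c2@0 c3@0, authorship ..

Answer: oc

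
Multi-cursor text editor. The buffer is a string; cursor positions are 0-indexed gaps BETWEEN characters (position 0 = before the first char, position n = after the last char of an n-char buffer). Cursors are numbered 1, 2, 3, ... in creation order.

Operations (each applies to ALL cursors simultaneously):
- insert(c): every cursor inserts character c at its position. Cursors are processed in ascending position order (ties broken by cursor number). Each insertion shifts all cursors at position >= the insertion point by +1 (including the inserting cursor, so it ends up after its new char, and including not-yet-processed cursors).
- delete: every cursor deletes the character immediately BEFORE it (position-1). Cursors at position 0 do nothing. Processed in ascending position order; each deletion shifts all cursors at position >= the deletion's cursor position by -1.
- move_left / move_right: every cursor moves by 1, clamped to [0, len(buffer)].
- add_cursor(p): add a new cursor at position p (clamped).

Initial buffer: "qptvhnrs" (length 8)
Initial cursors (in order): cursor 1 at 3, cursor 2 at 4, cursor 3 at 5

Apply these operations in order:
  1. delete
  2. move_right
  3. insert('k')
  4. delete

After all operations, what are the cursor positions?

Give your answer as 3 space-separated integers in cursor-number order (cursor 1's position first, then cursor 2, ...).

Answer: 3 3 3

Derivation:
After op 1 (delete): buffer="qpnrs" (len 5), cursors c1@2 c2@2 c3@2, authorship .....
After op 2 (move_right): buffer="qpnrs" (len 5), cursors c1@3 c2@3 c3@3, authorship .....
After op 3 (insert('k')): buffer="qpnkkkrs" (len 8), cursors c1@6 c2@6 c3@6, authorship ...123..
After op 4 (delete): buffer="qpnrs" (len 5), cursors c1@3 c2@3 c3@3, authorship .....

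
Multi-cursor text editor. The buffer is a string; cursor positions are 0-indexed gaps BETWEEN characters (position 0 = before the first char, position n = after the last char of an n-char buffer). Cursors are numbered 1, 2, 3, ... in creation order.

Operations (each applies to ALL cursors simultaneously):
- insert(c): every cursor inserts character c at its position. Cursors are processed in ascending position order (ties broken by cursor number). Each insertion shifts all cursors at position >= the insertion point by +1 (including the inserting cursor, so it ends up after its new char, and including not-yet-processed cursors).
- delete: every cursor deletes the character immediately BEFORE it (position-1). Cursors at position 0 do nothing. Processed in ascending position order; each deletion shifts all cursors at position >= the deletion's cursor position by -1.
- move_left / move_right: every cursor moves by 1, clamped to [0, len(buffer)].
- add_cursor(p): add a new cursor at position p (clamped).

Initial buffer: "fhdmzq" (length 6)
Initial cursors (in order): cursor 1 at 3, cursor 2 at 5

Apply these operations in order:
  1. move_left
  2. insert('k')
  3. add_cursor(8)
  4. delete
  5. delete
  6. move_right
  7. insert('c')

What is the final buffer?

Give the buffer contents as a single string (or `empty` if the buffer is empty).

After op 1 (move_left): buffer="fhdmzq" (len 6), cursors c1@2 c2@4, authorship ......
After op 2 (insert('k')): buffer="fhkdmkzq" (len 8), cursors c1@3 c2@6, authorship ..1..2..
After op 3 (add_cursor(8)): buffer="fhkdmkzq" (len 8), cursors c1@3 c2@6 c3@8, authorship ..1..2..
After op 4 (delete): buffer="fhdmz" (len 5), cursors c1@2 c2@4 c3@5, authorship .....
After op 5 (delete): buffer="fd" (len 2), cursors c1@1 c2@2 c3@2, authorship ..
After op 6 (move_right): buffer="fd" (len 2), cursors c1@2 c2@2 c3@2, authorship ..
After op 7 (insert('c')): buffer="fdccc" (len 5), cursors c1@5 c2@5 c3@5, authorship ..123

Answer: fdccc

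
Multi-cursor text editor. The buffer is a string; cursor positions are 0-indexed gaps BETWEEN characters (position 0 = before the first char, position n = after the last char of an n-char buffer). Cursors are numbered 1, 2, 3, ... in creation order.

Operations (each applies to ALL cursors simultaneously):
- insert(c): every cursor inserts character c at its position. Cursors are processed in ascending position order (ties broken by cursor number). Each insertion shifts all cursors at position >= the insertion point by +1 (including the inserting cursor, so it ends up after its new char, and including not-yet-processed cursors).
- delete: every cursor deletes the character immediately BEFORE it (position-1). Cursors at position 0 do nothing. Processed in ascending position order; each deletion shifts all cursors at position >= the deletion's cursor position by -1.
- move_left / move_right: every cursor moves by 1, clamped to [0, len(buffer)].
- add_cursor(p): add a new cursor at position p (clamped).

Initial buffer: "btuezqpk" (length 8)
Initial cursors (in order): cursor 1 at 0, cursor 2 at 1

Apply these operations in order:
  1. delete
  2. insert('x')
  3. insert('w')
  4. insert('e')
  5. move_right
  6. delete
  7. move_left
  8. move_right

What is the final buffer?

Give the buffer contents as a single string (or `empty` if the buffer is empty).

After op 1 (delete): buffer="tuezqpk" (len 7), cursors c1@0 c2@0, authorship .......
After op 2 (insert('x')): buffer="xxtuezqpk" (len 9), cursors c1@2 c2@2, authorship 12.......
After op 3 (insert('w')): buffer="xxwwtuezqpk" (len 11), cursors c1@4 c2@4, authorship 1212.......
After op 4 (insert('e')): buffer="xxwweetuezqpk" (len 13), cursors c1@6 c2@6, authorship 121212.......
After op 5 (move_right): buffer="xxwweetuezqpk" (len 13), cursors c1@7 c2@7, authorship 121212.......
After op 6 (delete): buffer="xxwweuezqpk" (len 11), cursors c1@5 c2@5, authorship 12121......
After op 7 (move_left): buffer="xxwweuezqpk" (len 11), cursors c1@4 c2@4, authorship 12121......
After op 8 (move_right): buffer="xxwweuezqpk" (len 11), cursors c1@5 c2@5, authorship 12121......

Answer: xxwweuezqpk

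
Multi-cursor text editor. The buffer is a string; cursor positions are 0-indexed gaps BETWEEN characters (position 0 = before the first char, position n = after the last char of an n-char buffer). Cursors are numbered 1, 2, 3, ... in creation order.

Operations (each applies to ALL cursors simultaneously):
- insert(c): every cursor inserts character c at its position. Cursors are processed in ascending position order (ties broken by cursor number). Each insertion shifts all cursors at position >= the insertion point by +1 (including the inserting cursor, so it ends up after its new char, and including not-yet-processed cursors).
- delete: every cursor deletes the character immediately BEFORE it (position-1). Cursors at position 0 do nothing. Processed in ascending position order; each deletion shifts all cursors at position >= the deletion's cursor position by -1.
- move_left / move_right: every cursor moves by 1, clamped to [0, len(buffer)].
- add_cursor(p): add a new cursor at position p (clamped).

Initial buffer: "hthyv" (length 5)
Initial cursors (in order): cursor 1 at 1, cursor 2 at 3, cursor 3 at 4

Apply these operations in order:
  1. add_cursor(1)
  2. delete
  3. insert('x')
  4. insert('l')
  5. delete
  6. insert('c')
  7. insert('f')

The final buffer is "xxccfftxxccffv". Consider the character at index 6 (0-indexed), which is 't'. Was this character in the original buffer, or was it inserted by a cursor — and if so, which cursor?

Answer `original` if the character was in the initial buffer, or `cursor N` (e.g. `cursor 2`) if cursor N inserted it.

After op 1 (add_cursor(1)): buffer="hthyv" (len 5), cursors c1@1 c4@1 c2@3 c3@4, authorship .....
After op 2 (delete): buffer="tv" (len 2), cursors c1@0 c4@0 c2@1 c3@1, authorship ..
After op 3 (insert('x')): buffer="xxtxxv" (len 6), cursors c1@2 c4@2 c2@5 c3@5, authorship 14.23.
After op 4 (insert('l')): buffer="xxlltxxllv" (len 10), cursors c1@4 c4@4 c2@9 c3@9, authorship 1414.2323.
After op 5 (delete): buffer="xxtxxv" (len 6), cursors c1@2 c4@2 c2@5 c3@5, authorship 14.23.
After op 6 (insert('c')): buffer="xxcctxxccv" (len 10), cursors c1@4 c4@4 c2@9 c3@9, authorship 1414.2323.
After op 7 (insert('f')): buffer="xxccfftxxccffv" (len 14), cursors c1@6 c4@6 c2@13 c3@13, authorship 141414.232323.
Authorship (.=original, N=cursor N): 1 4 1 4 1 4 . 2 3 2 3 2 3 .
Index 6: author = original

Answer: original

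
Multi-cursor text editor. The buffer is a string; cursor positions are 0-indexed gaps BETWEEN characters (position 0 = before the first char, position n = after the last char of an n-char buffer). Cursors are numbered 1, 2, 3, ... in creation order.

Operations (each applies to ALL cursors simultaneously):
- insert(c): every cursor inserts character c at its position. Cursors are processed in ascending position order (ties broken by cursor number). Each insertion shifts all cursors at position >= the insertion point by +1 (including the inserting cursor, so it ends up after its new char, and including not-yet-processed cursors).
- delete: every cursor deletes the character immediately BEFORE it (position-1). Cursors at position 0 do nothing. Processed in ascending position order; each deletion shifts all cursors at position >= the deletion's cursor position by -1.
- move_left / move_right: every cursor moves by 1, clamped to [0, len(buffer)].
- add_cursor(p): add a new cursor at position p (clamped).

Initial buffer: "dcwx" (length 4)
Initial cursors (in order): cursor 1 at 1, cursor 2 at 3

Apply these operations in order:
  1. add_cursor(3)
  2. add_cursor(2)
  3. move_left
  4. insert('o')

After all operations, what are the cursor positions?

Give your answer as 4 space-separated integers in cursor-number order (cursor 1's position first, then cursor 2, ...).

After op 1 (add_cursor(3)): buffer="dcwx" (len 4), cursors c1@1 c2@3 c3@3, authorship ....
After op 2 (add_cursor(2)): buffer="dcwx" (len 4), cursors c1@1 c4@2 c2@3 c3@3, authorship ....
After op 3 (move_left): buffer="dcwx" (len 4), cursors c1@0 c4@1 c2@2 c3@2, authorship ....
After op 4 (insert('o')): buffer="odocoowx" (len 8), cursors c1@1 c4@3 c2@6 c3@6, authorship 1.4.23..

Answer: 1 6 6 3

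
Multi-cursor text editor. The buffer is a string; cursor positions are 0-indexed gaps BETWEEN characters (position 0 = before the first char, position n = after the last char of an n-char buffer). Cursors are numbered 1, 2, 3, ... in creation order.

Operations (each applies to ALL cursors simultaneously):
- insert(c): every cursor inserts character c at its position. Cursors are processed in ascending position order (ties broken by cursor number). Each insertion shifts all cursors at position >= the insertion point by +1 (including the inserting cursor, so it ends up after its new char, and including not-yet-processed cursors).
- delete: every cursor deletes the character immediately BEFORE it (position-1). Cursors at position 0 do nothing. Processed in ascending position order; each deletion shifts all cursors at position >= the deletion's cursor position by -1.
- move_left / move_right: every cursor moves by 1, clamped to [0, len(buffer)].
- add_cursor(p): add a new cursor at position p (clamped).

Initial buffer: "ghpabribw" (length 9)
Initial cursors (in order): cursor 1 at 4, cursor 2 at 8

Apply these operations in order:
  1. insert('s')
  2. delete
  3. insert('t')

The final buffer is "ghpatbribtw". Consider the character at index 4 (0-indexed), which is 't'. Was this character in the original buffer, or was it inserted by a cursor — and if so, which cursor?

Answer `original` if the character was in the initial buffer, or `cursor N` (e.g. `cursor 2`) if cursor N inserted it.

After op 1 (insert('s')): buffer="ghpasbribsw" (len 11), cursors c1@5 c2@10, authorship ....1....2.
After op 2 (delete): buffer="ghpabribw" (len 9), cursors c1@4 c2@8, authorship .........
After op 3 (insert('t')): buffer="ghpatbribtw" (len 11), cursors c1@5 c2@10, authorship ....1....2.
Authorship (.=original, N=cursor N): . . . . 1 . . . . 2 .
Index 4: author = 1

Answer: cursor 1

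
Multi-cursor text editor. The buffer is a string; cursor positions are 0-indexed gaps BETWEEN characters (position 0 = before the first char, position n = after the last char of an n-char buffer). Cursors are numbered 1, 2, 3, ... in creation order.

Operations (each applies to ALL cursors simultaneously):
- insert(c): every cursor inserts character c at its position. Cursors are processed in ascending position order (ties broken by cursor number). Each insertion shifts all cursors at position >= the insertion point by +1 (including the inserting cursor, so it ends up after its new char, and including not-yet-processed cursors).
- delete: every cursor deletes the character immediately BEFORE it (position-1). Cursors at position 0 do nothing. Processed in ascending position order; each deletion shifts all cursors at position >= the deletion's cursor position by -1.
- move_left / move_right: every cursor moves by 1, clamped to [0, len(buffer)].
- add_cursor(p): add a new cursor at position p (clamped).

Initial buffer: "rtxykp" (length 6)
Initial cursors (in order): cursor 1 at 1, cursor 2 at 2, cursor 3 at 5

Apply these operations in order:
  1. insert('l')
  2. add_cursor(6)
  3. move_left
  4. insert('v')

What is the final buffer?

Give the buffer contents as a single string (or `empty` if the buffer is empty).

Answer: rvltvlxvykvlp

Derivation:
After op 1 (insert('l')): buffer="rltlxyklp" (len 9), cursors c1@2 c2@4 c3@8, authorship .1.2...3.
After op 2 (add_cursor(6)): buffer="rltlxyklp" (len 9), cursors c1@2 c2@4 c4@6 c3@8, authorship .1.2...3.
After op 3 (move_left): buffer="rltlxyklp" (len 9), cursors c1@1 c2@3 c4@5 c3@7, authorship .1.2...3.
After op 4 (insert('v')): buffer="rvltvlxvykvlp" (len 13), cursors c1@2 c2@5 c4@8 c3@11, authorship .11.22.4..33.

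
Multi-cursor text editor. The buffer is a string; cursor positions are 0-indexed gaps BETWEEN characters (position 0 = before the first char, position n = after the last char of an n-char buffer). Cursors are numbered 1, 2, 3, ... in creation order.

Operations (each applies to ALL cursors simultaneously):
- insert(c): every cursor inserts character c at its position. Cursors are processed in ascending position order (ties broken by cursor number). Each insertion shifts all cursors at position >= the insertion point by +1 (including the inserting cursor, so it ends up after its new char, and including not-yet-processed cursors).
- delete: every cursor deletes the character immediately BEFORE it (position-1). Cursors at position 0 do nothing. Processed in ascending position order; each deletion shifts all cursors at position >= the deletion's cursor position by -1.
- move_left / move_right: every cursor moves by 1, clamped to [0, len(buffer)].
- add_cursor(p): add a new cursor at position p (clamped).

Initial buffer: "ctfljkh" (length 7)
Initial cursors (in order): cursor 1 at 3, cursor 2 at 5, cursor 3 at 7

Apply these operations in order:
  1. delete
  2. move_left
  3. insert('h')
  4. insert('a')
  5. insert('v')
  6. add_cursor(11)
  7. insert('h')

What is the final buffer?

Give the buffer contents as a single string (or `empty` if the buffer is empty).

Answer: chavhthavhlhahvhk

Derivation:
After op 1 (delete): buffer="ctlk" (len 4), cursors c1@2 c2@3 c3@4, authorship ....
After op 2 (move_left): buffer="ctlk" (len 4), cursors c1@1 c2@2 c3@3, authorship ....
After op 3 (insert('h')): buffer="chthlhk" (len 7), cursors c1@2 c2@4 c3@6, authorship .1.2.3.
After op 4 (insert('a')): buffer="chathalhak" (len 10), cursors c1@3 c2@6 c3@9, authorship .11.22.33.
After op 5 (insert('v')): buffer="chavthavlhavk" (len 13), cursors c1@4 c2@8 c3@12, authorship .111.222.333.
After op 6 (add_cursor(11)): buffer="chavthavlhavk" (len 13), cursors c1@4 c2@8 c4@11 c3@12, authorship .111.222.333.
After op 7 (insert('h')): buffer="chavhthavhlhahvhk" (len 17), cursors c1@5 c2@10 c4@14 c3@16, authorship .1111.2222.33433.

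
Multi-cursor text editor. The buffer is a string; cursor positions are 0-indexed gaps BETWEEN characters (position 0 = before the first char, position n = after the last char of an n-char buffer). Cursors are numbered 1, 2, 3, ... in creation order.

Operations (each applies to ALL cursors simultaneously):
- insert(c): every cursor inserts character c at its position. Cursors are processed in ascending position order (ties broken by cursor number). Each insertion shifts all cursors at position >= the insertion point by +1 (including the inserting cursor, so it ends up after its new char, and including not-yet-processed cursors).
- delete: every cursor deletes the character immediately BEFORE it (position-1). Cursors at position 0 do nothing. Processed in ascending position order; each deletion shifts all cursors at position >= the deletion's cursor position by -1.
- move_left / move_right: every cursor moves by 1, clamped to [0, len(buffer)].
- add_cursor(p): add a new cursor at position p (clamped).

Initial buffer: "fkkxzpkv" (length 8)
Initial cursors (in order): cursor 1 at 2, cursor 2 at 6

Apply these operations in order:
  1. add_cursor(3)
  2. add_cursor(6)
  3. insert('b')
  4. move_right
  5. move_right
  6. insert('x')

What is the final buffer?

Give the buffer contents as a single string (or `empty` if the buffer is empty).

Answer: fkbkbxxzxpbbkvxx

Derivation:
After op 1 (add_cursor(3)): buffer="fkkxzpkv" (len 8), cursors c1@2 c3@3 c2@6, authorship ........
After op 2 (add_cursor(6)): buffer="fkkxzpkv" (len 8), cursors c1@2 c3@3 c2@6 c4@6, authorship ........
After op 3 (insert('b')): buffer="fkbkbxzpbbkv" (len 12), cursors c1@3 c3@5 c2@10 c4@10, authorship ..1.3...24..
After op 4 (move_right): buffer="fkbkbxzpbbkv" (len 12), cursors c1@4 c3@6 c2@11 c4@11, authorship ..1.3...24..
After op 5 (move_right): buffer="fkbkbxzpbbkv" (len 12), cursors c1@5 c3@7 c2@12 c4@12, authorship ..1.3...24..
After op 6 (insert('x')): buffer="fkbkbxxzxpbbkvxx" (len 16), cursors c1@6 c3@9 c2@16 c4@16, authorship ..1.31..3.24..24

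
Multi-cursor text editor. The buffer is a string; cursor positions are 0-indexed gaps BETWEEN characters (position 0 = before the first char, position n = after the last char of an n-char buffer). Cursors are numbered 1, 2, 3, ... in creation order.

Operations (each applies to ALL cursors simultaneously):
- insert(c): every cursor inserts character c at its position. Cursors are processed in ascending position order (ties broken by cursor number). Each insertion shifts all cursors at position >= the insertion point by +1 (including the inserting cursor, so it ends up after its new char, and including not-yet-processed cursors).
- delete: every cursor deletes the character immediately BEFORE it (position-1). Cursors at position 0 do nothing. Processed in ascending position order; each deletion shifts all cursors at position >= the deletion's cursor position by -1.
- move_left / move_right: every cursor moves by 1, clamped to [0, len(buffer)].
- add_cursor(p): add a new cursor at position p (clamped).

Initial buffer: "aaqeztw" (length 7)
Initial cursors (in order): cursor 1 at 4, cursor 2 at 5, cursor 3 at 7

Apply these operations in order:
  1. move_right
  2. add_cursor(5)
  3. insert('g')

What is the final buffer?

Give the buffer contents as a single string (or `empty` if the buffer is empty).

Answer: aaqezggtgwg

Derivation:
After op 1 (move_right): buffer="aaqeztw" (len 7), cursors c1@5 c2@6 c3@7, authorship .......
After op 2 (add_cursor(5)): buffer="aaqeztw" (len 7), cursors c1@5 c4@5 c2@6 c3@7, authorship .......
After op 3 (insert('g')): buffer="aaqezggtgwg" (len 11), cursors c1@7 c4@7 c2@9 c3@11, authorship .....14.2.3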